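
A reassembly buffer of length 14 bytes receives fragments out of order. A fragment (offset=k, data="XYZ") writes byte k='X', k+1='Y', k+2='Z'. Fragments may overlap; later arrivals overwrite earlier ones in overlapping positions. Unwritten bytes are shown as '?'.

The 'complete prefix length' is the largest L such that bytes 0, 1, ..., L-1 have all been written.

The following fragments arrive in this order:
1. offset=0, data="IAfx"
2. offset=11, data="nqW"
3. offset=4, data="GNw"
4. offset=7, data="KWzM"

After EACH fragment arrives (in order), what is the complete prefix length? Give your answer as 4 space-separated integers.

Fragment 1: offset=0 data="IAfx" -> buffer=IAfx?????????? -> prefix_len=4
Fragment 2: offset=11 data="nqW" -> buffer=IAfx???????nqW -> prefix_len=4
Fragment 3: offset=4 data="GNw" -> buffer=IAfxGNw????nqW -> prefix_len=7
Fragment 4: offset=7 data="KWzM" -> buffer=IAfxGNwKWzMnqW -> prefix_len=14

Answer: 4 4 7 14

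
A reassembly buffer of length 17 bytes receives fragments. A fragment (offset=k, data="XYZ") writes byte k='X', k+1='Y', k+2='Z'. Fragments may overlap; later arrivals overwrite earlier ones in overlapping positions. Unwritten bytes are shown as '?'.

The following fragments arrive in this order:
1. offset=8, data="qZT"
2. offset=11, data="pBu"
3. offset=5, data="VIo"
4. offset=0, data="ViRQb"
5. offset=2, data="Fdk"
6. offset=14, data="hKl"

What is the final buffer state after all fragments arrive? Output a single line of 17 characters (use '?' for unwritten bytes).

Fragment 1: offset=8 data="qZT" -> buffer=????????qZT??????
Fragment 2: offset=11 data="pBu" -> buffer=????????qZTpBu???
Fragment 3: offset=5 data="VIo" -> buffer=?????VIoqZTpBu???
Fragment 4: offset=0 data="ViRQb" -> buffer=ViRQbVIoqZTpBu???
Fragment 5: offset=2 data="Fdk" -> buffer=ViFdkVIoqZTpBu???
Fragment 6: offset=14 data="hKl" -> buffer=ViFdkVIoqZTpBuhKl

Answer: ViFdkVIoqZTpBuhKl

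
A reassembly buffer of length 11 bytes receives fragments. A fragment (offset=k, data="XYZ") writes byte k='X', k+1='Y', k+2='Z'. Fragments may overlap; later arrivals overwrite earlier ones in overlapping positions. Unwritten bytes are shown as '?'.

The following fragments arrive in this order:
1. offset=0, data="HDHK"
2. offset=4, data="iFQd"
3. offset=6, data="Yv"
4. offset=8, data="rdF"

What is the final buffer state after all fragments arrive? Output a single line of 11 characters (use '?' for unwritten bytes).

Answer: HDHKiFYvrdF

Derivation:
Fragment 1: offset=0 data="HDHK" -> buffer=HDHK???????
Fragment 2: offset=4 data="iFQd" -> buffer=HDHKiFQd???
Fragment 3: offset=6 data="Yv" -> buffer=HDHKiFYv???
Fragment 4: offset=8 data="rdF" -> buffer=HDHKiFYvrdF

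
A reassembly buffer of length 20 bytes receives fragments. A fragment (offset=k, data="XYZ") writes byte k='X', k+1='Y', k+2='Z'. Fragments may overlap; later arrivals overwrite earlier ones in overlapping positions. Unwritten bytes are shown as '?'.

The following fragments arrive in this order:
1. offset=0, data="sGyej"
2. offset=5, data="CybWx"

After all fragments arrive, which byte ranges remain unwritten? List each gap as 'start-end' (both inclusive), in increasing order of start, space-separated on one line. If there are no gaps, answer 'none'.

Answer: 10-19

Derivation:
Fragment 1: offset=0 len=5
Fragment 2: offset=5 len=5
Gaps: 10-19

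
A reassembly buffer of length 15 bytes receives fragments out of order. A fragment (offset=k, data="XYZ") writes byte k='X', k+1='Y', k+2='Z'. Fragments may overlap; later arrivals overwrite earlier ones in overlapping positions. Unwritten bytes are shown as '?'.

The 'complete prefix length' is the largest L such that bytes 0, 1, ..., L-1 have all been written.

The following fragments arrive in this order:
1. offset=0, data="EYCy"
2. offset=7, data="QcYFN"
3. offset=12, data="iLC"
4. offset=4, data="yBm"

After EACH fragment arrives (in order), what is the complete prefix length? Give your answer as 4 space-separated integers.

Answer: 4 4 4 15

Derivation:
Fragment 1: offset=0 data="EYCy" -> buffer=EYCy??????????? -> prefix_len=4
Fragment 2: offset=7 data="QcYFN" -> buffer=EYCy???QcYFN??? -> prefix_len=4
Fragment 3: offset=12 data="iLC" -> buffer=EYCy???QcYFNiLC -> prefix_len=4
Fragment 4: offset=4 data="yBm" -> buffer=EYCyyBmQcYFNiLC -> prefix_len=15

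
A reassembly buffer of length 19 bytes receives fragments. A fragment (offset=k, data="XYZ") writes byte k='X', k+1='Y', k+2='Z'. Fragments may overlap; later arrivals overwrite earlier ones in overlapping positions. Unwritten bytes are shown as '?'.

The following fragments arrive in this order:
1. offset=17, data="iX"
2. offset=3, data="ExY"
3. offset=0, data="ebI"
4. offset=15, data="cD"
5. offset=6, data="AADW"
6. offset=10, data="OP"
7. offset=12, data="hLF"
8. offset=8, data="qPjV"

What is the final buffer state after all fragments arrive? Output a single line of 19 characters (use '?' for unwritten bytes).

Answer: ebIExYAAqPjVhLFcDiX

Derivation:
Fragment 1: offset=17 data="iX" -> buffer=?????????????????iX
Fragment 2: offset=3 data="ExY" -> buffer=???ExY???????????iX
Fragment 3: offset=0 data="ebI" -> buffer=ebIExY???????????iX
Fragment 4: offset=15 data="cD" -> buffer=ebIExY?????????cDiX
Fragment 5: offset=6 data="AADW" -> buffer=ebIExYAADW?????cDiX
Fragment 6: offset=10 data="OP" -> buffer=ebIExYAADWOP???cDiX
Fragment 7: offset=12 data="hLF" -> buffer=ebIExYAADWOPhLFcDiX
Fragment 8: offset=8 data="qPjV" -> buffer=ebIExYAAqPjVhLFcDiX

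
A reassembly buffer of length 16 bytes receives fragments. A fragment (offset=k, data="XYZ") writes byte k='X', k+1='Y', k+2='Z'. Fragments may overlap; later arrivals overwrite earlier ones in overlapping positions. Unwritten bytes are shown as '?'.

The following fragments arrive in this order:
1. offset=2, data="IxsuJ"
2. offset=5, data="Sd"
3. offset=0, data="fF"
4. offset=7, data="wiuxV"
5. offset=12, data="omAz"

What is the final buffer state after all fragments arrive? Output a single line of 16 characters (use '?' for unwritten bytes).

Answer: fFIxsSdwiuxVomAz

Derivation:
Fragment 1: offset=2 data="IxsuJ" -> buffer=??IxsuJ?????????
Fragment 2: offset=5 data="Sd" -> buffer=??IxsSd?????????
Fragment 3: offset=0 data="fF" -> buffer=fFIxsSd?????????
Fragment 4: offset=7 data="wiuxV" -> buffer=fFIxsSdwiuxV????
Fragment 5: offset=12 data="omAz" -> buffer=fFIxsSdwiuxVomAz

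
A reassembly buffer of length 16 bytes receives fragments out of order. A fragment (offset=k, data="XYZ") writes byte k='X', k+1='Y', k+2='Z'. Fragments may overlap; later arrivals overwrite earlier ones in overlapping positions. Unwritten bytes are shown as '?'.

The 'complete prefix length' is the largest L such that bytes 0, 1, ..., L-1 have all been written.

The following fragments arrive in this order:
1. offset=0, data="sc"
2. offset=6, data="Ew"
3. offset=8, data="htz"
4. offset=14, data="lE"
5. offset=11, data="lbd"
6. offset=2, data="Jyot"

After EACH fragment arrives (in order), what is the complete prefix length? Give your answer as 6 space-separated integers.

Answer: 2 2 2 2 2 16

Derivation:
Fragment 1: offset=0 data="sc" -> buffer=sc?????????????? -> prefix_len=2
Fragment 2: offset=6 data="Ew" -> buffer=sc????Ew???????? -> prefix_len=2
Fragment 3: offset=8 data="htz" -> buffer=sc????Ewhtz????? -> prefix_len=2
Fragment 4: offset=14 data="lE" -> buffer=sc????Ewhtz???lE -> prefix_len=2
Fragment 5: offset=11 data="lbd" -> buffer=sc????EwhtzlbdlE -> prefix_len=2
Fragment 6: offset=2 data="Jyot" -> buffer=scJyotEwhtzlbdlE -> prefix_len=16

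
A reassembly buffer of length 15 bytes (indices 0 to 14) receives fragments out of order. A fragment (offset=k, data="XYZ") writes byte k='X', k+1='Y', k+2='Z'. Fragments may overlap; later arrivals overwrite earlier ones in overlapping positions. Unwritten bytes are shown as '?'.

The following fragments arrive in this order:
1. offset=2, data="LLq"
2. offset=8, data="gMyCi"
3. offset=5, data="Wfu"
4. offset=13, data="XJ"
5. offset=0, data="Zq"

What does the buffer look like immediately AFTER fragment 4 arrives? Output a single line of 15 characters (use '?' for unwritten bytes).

Fragment 1: offset=2 data="LLq" -> buffer=??LLq??????????
Fragment 2: offset=8 data="gMyCi" -> buffer=??LLq???gMyCi??
Fragment 3: offset=5 data="Wfu" -> buffer=??LLqWfugMyCi??
Fragment 4: offset=13 data="XJ" -> buffer=??LLqWfugMyCiXJ

Answer: ??LLqWfugMyCiXJ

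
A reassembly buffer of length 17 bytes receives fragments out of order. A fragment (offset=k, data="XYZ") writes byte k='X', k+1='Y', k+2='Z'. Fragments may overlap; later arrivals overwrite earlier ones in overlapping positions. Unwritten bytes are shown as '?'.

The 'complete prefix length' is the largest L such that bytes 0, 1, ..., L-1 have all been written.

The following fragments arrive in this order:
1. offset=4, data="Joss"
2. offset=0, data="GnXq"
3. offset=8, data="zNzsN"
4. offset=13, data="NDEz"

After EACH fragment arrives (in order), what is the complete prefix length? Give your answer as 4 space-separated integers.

Answer: 0 8 13 17

Derivation:
Fragment 1: offset=4 data="Joss" -> buffer=????Joss????????? -> prefix_len=0
Fragment 2: offset=0 data="GnXq" -> buffer=GnXqJoss????????? -> prefix_len=8
Fragment 3: offset=8 data="zNzsN" -> buffer=GnXqJosszNzsN???? -> prefix_len=13
Fragment 4: offset=13 data="NDEz" -> buffer=GnXqJosszNzsNNDEz -> prefix_len=17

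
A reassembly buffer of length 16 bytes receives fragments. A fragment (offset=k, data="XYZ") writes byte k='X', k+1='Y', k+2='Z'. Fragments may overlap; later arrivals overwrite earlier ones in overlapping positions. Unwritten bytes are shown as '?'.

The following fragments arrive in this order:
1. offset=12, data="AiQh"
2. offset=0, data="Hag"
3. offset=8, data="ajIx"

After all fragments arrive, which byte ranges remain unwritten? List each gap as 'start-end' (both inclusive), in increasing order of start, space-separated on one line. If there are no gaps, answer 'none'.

Fragment 1: offset=12 len=4
Fragment 2: offset=0 len=3
Fragment 3: offset=8 len=4
Gaps: 3-7

Answer: 3-7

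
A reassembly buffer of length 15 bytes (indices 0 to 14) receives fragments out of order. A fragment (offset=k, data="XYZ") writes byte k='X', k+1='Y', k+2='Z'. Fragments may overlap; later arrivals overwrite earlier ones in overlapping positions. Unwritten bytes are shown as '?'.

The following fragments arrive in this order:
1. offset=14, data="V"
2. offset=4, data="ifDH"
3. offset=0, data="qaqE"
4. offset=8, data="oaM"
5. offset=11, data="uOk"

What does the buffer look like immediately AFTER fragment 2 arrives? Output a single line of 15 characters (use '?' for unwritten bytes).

Fragment 1: offset=14 data="V" -> buffer=??????????????V
Fragment 2: offset=4 data="ifDH" -> buffer=????ifDH??????V

Answer: ????ifDH??????V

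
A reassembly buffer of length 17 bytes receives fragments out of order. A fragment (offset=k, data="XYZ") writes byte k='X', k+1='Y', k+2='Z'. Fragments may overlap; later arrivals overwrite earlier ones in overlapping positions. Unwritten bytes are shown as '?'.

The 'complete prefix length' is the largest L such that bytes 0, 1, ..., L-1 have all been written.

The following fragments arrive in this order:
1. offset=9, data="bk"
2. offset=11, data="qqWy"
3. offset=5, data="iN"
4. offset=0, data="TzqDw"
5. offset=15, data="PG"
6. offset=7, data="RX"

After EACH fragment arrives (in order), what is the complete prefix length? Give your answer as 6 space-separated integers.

Answer: 0 0 0 7 7 17

Derivation:
Fragment 1: offset=9 data="bk" -> buffer=?????????bk?????? -> prefix_len=0
Fragment 2: offset=11 data="qqWy" -> buffer=?????????bkqqWy?? -> prefix_len=0
Fragment 3: offset=5 data="iN" -> buffer=?????iN??bkqqWy?? -> prefix_len=0
Fragment 4: offset=0 data="TzqDw" -> buffer=TzqDwiN??bkqqWy?? -> prefix_len=7
Fragment 5: offset=15 data="PG" -> buffer=TzqDwiN??bkqqWyPG -> prefix_len=7
Fragment 6: offset=7 data="RX" -> buffer=TzqDwiNRXbkqqWyPG -> prefix_len=17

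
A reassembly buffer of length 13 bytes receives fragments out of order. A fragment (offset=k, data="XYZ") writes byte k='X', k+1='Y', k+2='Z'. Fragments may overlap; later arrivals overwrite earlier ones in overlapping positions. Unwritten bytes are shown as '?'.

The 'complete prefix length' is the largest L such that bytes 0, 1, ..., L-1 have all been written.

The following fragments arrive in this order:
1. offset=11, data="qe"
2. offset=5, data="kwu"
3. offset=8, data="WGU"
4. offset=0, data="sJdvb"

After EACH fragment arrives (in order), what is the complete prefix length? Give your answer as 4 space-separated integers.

Fragment 1: offset=11 data="qe" -> buffer=???????????qe -> prefix_len=0
Fragment 2: offset=5 data="kwu" -> buffer=?????kwu???qe -> prefix_len=0
Fragment 3: offset=8 data="WGU" -> buffer=?????kwuWGUqe -> prefix_len=0
Fragment 4: offset=0 data="sJdvb" -> buffer=sJdvbkwuWGUqe -> prefix_len=13

Answer: 0 0 0 13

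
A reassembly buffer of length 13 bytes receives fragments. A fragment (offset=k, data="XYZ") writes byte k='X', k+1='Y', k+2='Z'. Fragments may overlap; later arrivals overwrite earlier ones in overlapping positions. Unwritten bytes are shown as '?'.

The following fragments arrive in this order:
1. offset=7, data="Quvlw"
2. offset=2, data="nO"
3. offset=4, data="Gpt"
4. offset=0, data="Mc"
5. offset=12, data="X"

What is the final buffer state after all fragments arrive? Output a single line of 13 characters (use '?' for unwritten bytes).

Answer: McnOGptQuvlwX

Derivation:
Fragment 1: offset=7 data="Quvlw" -> buffer=???????Quvlw?
Fragment 2: offset=2 data="nO" -> buffer=??nO???Quvlw?
Fragment 3: offset=4 data="Gpt" -> buffer=??nOGptQuvlw?
Fragment 4: offset=0 data="Mc" -> buffer=McnOGptQuvlw?
Fragment 5: offset=12 data="X" -> buffer=McnOGptQuvlwX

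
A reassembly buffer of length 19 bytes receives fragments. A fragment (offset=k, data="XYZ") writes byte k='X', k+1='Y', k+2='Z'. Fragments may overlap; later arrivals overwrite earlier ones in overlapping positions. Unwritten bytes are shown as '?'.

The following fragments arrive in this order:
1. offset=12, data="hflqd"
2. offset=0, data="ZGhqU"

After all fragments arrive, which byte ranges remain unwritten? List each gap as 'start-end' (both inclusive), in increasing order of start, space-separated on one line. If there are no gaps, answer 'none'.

Answer: 5-11 17-18

Derivation:
Fragment 1: offset=12 len=5
Fragment 2: offset=0 len=5
Gaps: 5-11 17-18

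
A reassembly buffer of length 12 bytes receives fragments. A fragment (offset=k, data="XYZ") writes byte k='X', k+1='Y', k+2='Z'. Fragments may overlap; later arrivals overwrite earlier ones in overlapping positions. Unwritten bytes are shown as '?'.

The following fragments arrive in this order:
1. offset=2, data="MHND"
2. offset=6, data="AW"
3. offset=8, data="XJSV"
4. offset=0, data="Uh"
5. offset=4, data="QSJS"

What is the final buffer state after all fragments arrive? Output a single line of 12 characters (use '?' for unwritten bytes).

Answer: UhMHQSJSXJSV

Derivation:
Fragment 1: offset=2 data="MHND" -> buffer=??MHND??????
Fragment 2: offset=6 data="AW" -> buffer=??MHNDAW????
Fragment 3: offset=8 data="XJSV" -> buffer=??MHNDAWXJSV
Fragment 4: offset=0 data="Uh" -> buffer=UhMHNDAWXJSV
Fragment 5: offset=4 data="QSJS" -> buffer=UhMHQSJSXJSV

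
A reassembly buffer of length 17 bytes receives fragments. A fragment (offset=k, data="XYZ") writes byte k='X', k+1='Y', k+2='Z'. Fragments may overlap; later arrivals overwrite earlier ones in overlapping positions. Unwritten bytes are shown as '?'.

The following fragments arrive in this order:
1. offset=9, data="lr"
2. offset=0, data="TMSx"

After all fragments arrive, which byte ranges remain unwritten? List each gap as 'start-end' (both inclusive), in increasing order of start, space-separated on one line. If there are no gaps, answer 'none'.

Answer: 4-8 11-16

Derivation:
Fragment 1: offset=9 len=2
Fragment 2: offset=0 len=4
Gaps: 4-8 11-16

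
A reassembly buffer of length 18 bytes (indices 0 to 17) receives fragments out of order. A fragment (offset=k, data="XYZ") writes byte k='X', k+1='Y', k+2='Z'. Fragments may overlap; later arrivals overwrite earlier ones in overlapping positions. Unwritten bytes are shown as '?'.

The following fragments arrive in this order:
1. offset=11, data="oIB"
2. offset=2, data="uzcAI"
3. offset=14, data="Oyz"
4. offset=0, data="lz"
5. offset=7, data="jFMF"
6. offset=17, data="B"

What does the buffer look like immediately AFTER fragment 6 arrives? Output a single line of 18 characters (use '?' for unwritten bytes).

Answer: lzuzcAIjFMFoIBOyzB

Derivation:
Fragment 1: offset=11 data="oIB" -> buffer=???????????oIB????
Fragment 2: offset=2 data="uzcAI" -> buffer=??uzcAI????oIB????
Fragment 3: offset=14 data="Oyz" -> buffer=??uzcAI????oIBOyz?
Fragment 4: offset=0 data="lz" -> buffer=lzuzcAI????oIBOyz?
Fragment 5: offset=7 data="jFMF" -> buffer=lzuzcAIjFMFoIBOyz?
Fragment 6: offset=17 data="B" -> buffer=lzuzcAIjFMFoIBOyzB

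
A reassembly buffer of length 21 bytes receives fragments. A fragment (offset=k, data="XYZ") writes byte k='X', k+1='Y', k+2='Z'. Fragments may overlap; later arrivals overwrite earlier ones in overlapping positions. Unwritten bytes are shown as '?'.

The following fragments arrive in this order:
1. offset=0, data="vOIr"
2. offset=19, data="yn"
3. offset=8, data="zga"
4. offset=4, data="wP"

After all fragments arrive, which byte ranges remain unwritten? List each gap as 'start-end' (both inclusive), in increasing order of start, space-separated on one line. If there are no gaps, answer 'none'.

Answer: 6-7 11-18

Derivation:
Fragment 1: offset=0 len=4
Fragment 2: offset=19 len=2
Fragment 3: offset=8 len=3
Fragment 4: offset=4 len=2
Gaps: 6-7 11-18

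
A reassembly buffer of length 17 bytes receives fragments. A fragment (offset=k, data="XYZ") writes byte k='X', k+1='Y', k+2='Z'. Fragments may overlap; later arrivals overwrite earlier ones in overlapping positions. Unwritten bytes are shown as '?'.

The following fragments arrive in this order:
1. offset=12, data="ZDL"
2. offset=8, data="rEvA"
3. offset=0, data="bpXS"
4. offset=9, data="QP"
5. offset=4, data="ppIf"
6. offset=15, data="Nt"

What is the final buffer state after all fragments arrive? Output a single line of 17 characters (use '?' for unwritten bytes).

Answer: bpXSppIfrQPAZDLNt

Derivation:
Fragment 1: offset=12 data="ZDL" -> buffer=????????????ZDL??
Fragment 2: offset=8 data="rEvA" -> buffer=????????rEvAZDL??
Fragment 3: offset=0 data="bpXS" -> buffer=bpXS????rEvAZDL??
Fragment 4: offset=9 data="QP" -> buffer=bpXS????rQPAZDL??
Fragment 5: offset=4 data="ppIf" -> buffer=bpXSppIfrQPAZDL??
Fragment 6: offset=15 data="Nt" -> buffer=bpXSppIfrQPAZDLNt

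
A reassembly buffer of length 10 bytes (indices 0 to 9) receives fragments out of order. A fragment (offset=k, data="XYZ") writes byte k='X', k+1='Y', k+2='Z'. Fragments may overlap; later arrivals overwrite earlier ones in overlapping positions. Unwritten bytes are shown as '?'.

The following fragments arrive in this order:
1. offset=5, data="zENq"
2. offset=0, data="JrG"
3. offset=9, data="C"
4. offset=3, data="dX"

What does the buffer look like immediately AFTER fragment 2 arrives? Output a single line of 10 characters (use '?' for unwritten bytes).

Fragment 1: offset=5 data="zENq" -> buffer=?????zENq?
Fragment 2: offset=0 data="JrG" -> buffer=JrG??zENq?

Answer: JrG??zENq?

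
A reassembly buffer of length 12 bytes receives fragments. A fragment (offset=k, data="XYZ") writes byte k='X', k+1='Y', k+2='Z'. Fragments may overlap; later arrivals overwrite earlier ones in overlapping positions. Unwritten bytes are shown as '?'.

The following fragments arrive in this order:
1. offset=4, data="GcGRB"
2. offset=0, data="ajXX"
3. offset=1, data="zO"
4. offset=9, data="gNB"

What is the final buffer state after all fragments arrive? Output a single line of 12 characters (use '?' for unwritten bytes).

Answer: azOXGcGRBgNB

Derivation:
Fragment 1: offset=4 data="GcGRB" -> buffer=????GcGRB???
Fragment 2: offset=0 data="ajXX" -> buffer=ajXXGcGRB???
Fragment 3: offset=1 data="zO" -> buffer=azOXGcGRB???
Fragment 4: offset=9 data="gNB" -> buffer=azOXGcGRBgNB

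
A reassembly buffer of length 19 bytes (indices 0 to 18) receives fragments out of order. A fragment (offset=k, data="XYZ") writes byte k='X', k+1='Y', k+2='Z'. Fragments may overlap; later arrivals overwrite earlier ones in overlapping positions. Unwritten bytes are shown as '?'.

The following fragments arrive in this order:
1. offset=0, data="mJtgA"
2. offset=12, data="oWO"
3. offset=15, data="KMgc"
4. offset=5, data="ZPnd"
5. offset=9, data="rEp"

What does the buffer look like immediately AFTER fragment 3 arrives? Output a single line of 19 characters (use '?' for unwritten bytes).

Answer: mJtgA???????oWOKMgc

Derivation:
Fragment 1: offset=0 data="mJtgA" -> buffer=mJtgA??????????????
Fragment 2: offset=12 data="oWO" -> buffer=mJtgA???????oWO????
Fragment 3: offset=15 data="KMgc" -> buffer=mJtgA???????oWOKMgc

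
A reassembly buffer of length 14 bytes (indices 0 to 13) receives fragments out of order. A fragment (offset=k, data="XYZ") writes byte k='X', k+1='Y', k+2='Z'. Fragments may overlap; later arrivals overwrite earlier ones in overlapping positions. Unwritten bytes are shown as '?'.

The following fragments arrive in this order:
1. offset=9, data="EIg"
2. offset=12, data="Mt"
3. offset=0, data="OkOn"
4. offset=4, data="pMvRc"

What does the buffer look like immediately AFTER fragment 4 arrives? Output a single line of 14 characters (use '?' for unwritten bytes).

Fragment 1: offset=9 data="EIg" -> buffer=?????????EIg??
Fragment 2: offset=12 data="Mt" -> buffer=?????????EIgMt
Fragment 3: offset=0 data="OkOn" -> buffer=OkOn?????EIgMt
Fragment 4: offset=4 data="pMvRc" -> buffer=OkOnpMvRcEIgMt

Answer: OkOnpMvRcEIgMt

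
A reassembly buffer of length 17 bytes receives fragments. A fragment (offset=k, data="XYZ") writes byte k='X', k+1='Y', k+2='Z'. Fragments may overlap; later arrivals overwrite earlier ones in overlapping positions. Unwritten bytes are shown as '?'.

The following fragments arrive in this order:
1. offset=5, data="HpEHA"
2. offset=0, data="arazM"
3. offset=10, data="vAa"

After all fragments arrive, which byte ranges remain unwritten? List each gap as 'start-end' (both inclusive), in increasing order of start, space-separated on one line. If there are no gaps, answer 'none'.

Fragment 1: offset=5 len=5
Fragment 2: offset=0 len=5
Fragment 3: offset=10 len=3
Gaps: 13-16

Answer: 13-16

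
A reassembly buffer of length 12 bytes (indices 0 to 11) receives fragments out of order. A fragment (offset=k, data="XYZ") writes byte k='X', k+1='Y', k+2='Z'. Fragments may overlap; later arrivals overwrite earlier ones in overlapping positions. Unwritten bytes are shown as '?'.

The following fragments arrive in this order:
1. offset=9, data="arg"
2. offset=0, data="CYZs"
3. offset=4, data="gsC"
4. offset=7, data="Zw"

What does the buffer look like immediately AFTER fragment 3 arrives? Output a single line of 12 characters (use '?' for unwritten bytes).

Answer: CYZsgsC??arg

Derivation:
Fragment 1: offset=9 data="arg" -> buffer=?????????arg
Fragment 2: offset=0 data="CYZs" -> buffer=CYZs?????arg
Fragment 3: offset=4 data="gsC" -> buffer=CYZsgsC??arg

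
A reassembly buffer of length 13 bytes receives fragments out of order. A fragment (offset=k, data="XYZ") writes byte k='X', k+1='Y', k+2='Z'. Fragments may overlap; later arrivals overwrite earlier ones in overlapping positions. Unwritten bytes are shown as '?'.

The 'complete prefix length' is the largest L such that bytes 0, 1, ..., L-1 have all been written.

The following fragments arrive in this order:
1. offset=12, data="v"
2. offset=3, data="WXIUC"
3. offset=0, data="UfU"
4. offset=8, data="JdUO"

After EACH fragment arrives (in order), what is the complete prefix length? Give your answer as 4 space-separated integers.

Answer: 0 0 8 13

Derivation:
Fragment 1: offset=12 data="v" -> buffer=????????????v -> prefix_len=0
Fragment 2: offset=3 data="WXIUC" -> buffer=???WXIUC????v -> prefix_len=0
Fragment 3: offset=0 data="UfU" -> buffer=UfUWXIUC????v -> prefix_len=8
Fragment 4: offset=8 data="JdUO" -> buffer=UfUWXIUCJdUOv -> prefix_len=13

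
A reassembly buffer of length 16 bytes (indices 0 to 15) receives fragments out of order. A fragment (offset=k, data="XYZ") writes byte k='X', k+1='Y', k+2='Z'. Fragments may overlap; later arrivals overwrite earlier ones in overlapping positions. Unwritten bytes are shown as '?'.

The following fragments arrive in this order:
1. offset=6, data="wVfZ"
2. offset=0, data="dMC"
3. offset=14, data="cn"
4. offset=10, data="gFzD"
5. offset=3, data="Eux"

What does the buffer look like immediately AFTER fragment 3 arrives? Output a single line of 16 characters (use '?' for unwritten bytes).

Answer: dMC???wVfZ????cn

Derivation:
Fragment 1: offset=6 data="wVfZ" -> buffer=??????wVfZ??????
Fragment 2: offset=0 data="dMC" -> buffer=dMC???wVfZ??????
Fragment 3: offset=14 data="cn" -> buffer=dMC???wVfZ????cn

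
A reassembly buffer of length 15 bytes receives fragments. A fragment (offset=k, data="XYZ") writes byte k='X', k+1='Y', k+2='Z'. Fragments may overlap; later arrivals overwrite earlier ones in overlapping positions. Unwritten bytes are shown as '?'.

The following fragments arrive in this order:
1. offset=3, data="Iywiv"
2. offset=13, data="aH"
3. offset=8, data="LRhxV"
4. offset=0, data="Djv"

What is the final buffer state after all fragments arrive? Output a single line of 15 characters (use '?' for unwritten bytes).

Answer: DjvIywivLRhxVaH

Derivation:
Fragment 1: offset=3 data="Iywiv" -> buffer=???Iywiv???????
Fragment 2: offset=13 data="aH" -> buffer=???Iywiv?????aH
Fragment 3: offset=8 data="LRhxV" -> buffer=???IywivLRhxVaH
Fragment 4: offset=0 data="Djv" -> buffer=DjvIywivLRhxVaH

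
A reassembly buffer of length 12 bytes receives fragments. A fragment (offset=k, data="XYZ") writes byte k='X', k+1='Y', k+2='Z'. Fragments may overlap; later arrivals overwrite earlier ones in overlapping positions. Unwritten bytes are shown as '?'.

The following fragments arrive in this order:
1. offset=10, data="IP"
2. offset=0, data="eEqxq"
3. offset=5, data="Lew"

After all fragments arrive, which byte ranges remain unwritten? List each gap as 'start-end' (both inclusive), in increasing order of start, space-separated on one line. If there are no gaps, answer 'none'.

Answer: 8-9

Derivation:
Fragment 1: offset=10 len=2
Fragment 2: offset=0 len=5
Fragment 3: offset=5 len=3
Gaps: 8-9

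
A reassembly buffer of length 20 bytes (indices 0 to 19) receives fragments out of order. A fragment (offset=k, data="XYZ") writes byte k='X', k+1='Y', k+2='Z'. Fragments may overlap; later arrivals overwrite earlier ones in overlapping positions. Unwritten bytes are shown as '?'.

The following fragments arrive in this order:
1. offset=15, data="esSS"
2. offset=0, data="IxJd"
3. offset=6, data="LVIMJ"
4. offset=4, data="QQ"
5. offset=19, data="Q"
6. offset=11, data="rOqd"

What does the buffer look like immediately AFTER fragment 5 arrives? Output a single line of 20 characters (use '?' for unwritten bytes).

Answer: IxJdQQLVIMJ????esSSQ

Derivation:
Fragment 1: offset=15 data="esSS" -> buffer=???????????????esSS?
Fragment 2: offset=0 data="IxJd" -> buffer=IxJd???????????esSS?
Fragment 3: offset=6 data="LVIMJ" -> buffer=IxJd??LVIMJ????esSS?
Fragment 4: offset=4 data="QQ" -> buffer=IxJdQQLVIMJ????esSS?
Fragment 5: offset=19 data="Q" -> buffer=IxJdQQLVIMJ????esSSQ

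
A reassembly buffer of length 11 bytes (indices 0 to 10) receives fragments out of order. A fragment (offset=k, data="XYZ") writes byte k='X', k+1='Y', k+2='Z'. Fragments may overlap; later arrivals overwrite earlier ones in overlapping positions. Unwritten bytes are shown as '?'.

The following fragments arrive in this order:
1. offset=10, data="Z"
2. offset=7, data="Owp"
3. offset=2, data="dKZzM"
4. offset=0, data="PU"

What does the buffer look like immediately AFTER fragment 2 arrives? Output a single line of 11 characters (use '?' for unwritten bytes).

Fragment 1: offset=10 data="Z" -> buffer=??????????Z
Fragment 2: offset=7 data="Owp" -> buffer=???????OwpZ

Answer: ???????OwpZ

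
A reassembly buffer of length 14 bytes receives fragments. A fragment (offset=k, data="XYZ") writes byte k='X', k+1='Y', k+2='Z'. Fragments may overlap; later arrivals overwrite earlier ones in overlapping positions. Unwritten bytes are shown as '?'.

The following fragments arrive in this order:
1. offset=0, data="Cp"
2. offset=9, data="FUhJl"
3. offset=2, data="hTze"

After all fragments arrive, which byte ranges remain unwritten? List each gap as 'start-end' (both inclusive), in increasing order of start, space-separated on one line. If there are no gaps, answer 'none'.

Answer: 6-8

Derivation:
Fragment 1: offset=0 len=2
Fragment 2: offset=9 len=5
Fragment 3: offset=2 len=4
Gaps: 6-8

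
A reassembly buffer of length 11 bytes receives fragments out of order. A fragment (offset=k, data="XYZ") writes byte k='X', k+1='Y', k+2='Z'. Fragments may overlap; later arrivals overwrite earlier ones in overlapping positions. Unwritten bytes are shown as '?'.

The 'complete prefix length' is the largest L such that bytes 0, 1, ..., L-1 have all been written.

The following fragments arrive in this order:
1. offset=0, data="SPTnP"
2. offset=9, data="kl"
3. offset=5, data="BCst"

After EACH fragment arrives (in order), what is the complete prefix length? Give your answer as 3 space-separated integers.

Answer: 5 5 11

Derivation:
Fragment 1: offset=0 data="SPTnP" -> buffer=SPTnP?????? -> prefix_len=5
Fragment 2: offset=9 data="kl" -> buffer=SPTnP????kl -> prefix_len=5
Fragment 3: offset=5 data="BCst" -> buffer=SPTnPBCstkl -> prefix_len=11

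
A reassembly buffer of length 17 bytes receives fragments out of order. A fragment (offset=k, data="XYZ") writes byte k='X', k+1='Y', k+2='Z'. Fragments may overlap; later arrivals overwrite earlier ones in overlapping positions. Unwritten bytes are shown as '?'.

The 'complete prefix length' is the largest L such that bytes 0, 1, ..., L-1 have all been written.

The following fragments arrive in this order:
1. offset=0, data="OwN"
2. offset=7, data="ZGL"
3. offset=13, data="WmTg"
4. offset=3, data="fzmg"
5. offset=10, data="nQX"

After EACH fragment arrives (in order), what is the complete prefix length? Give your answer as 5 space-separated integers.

Fragment 1: offset=0 data="OwN" -> buffer=OwN?????????????? -> prefix_len=3
Fragment 2: offset=7 data="ZGL" -> buffer=OwN????ZGL??????? -> prefix_len=3
Fragment 3: offset=13 data="WmTg" -> buffer=OwN????ZGL???WmTg -> prefix_len=3
Fragment 4: offset=3 data="fzmg" -> buffer=OwNfzmgZGL???WmTg -> prefix_len=10
Fragment 5: offset=10 data="nQX" -> buffer=OwNfzmgZGLnQXWmTg -> prefix_len=17

Answer: 3 3 3 10 17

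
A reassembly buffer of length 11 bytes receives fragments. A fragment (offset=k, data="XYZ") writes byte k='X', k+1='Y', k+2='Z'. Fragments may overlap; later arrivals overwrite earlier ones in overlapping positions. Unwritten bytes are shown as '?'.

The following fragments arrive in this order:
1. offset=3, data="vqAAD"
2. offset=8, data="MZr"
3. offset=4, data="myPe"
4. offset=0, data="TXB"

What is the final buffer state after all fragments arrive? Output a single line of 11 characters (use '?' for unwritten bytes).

Fragment 1: offset=3 data="vqAAD" -> buffer=???vqAAD???
Fragment 2: offset=8 data="MZr" -> buffer=???vqAADMZr
Fragment 3: offset=4 data="myPe" -> buffer=???vmyPeMZr
Fragment 4: offset=0 data="TXB" -> buffer=TXBvmyPeMZr

Answer: TXBvmyPeMZr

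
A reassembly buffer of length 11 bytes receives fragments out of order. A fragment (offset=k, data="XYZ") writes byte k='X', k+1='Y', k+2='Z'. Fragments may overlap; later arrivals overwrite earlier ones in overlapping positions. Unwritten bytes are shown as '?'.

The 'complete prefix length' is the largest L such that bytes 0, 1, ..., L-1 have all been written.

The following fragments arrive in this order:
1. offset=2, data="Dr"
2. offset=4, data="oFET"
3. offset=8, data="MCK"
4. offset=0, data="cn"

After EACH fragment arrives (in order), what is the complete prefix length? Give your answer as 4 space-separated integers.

Fragment 1: offset=2 data="Dr" -> buffer=??Dr??????? -> prefix_len=0
Fragment 2: offset=4 data="oFET" -> buffer=??DroFET??? -> prefix_len=0
Fragment 3: offset=8 data="MCK" -> buffer=??DroFETMCK -> prefix_len=0
Fragment 4: offset=0 data="cn" -> buffer=cnDroFETMCK -> prefix_len=11

Answer: 0 0 0 11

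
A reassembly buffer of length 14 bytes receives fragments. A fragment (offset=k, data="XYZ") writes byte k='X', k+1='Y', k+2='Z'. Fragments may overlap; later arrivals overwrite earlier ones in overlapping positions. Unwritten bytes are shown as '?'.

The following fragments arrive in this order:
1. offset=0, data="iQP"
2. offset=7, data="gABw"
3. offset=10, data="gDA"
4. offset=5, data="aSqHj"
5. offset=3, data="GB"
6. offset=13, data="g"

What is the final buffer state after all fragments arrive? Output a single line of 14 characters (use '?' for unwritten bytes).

Answer: iQPGBaSqHjgDAg

Derivation:
Fragment 1: offset=0 data="iQP" -> buffer=iQP???????????
Fragment 2: offset=7 data="gABw" -> buffer=iQP????gABw???
Fragment 3: offset=10 data="gDA" -> buffer=iQP????gABgDA?
Fragment 4: offset=5 data="aSqHj" -> buffer=iQP??aSqHjgDA?
Fragment 5: offset=3 data="GB" -> buffer=iQPGBaSqHjgDA?
Fragment 6: offset=13 data="g" -> buffer=iQPGBaSqHjgDAg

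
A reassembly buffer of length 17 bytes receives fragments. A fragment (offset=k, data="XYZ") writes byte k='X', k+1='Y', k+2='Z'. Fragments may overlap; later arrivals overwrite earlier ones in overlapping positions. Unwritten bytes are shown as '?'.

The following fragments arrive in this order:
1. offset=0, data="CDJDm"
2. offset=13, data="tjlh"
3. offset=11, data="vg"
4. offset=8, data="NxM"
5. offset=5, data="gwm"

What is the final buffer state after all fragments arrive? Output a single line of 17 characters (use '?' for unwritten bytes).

Answer: CDJDmgwmNxMvgtjlh

Derivation:
Fragment 1: offset=0 data="CDJDm" -> buffer=CDJDm????????????
Fragment 2: offset=13 data="tjlh" -> buffer=CDJDm????????tjlh
Fragment 3: offset=11 data="vg" -> buffer=CDJDm??????vgtjlh
Fragment 4: offset=8 data="NxM" -> buffer=CDJDm???NxMvgtjlh
Fragment 5: offset=5 data="gwm" -> buffer=CDJDmgwmNxMvgtjlh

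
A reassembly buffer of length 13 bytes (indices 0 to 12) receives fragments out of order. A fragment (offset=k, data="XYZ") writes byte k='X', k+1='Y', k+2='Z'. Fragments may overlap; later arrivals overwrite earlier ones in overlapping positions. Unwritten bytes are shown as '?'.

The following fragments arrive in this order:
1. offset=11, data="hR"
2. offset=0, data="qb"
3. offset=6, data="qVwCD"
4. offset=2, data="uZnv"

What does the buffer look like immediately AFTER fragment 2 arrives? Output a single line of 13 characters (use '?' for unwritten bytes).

Fragment 1: offset=11 data="hR" -> buffer=???????????hR
Fragment 2: offset=0 data="qb" -> buffer=qb?????????hR

Answer: qb?????????hR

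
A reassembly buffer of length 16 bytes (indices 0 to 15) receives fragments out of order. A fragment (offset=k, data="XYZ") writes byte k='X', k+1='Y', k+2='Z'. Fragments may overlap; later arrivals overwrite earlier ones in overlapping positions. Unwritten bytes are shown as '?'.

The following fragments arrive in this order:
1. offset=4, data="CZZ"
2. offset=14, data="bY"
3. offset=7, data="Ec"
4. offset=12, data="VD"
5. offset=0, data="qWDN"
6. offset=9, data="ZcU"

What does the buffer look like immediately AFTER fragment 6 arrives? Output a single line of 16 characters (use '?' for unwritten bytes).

Answer: qWDNCZZEcZcUVDbY

Derivation:
Fragment 1: offset=4 data="CZZ" -> buffer=????CZZ?????????
Fragment 2: offset=14 data="bY" -> buffer=????CZZ???????bY
Fragment 3: offset=7 data="Ec" -> buffer=????CZZEc?????bY
Fragment 4: offset=12 data="VD" -> buffer=????CZZEc???VDbY
Fragment 5: offset=0 data="qWDN" -> buffer=qWDNCZZEc???VDbY
Fragment 6: offset=9 data="ZcU" -> buffer=qWDNCZZEcZcUVDbY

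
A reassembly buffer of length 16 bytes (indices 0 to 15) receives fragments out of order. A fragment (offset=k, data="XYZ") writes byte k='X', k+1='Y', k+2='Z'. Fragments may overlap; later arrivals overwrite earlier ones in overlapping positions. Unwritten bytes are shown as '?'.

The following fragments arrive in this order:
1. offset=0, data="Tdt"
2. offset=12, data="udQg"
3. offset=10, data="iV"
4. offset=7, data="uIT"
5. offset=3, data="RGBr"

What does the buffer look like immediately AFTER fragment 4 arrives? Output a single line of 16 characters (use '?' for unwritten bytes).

Answer: Tdt????uITiVudQg

Derivation:
Fragment 1: offset=0 data="Tdt" -> buffer=Tdt?????????????
Fragment 2: offset=12 data="udQg" -> buffer=Tdt?????????udQg
Fragment 3: offset=10 data="iV" -> buffer=Tdt???????iVudQg
Fragment 4: offset=7 data="uIT" -> buffer=Tdt????uITiVudQg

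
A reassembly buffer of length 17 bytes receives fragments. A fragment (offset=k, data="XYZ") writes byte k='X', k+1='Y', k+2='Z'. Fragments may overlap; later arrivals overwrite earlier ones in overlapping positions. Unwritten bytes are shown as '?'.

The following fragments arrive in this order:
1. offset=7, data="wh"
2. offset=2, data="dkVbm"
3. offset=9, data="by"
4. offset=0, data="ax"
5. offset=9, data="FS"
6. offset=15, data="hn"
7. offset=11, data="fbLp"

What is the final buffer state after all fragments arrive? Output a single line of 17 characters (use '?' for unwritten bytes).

Answer: axdkVbmwhFSfbLphn

Derivation:
Fragment 1: offset=7 data="wh" -> buffer=???????wh????????
Fragment 2: offset=2 data="dkVbm" -> buffer=??dkVbmwh????????
Fragment 3: offset=9 data="by" -> buffer=??dkVbmwhby??????
Fragment 4: offset=0 data="ax" -> buffer=axdkVbmwhby??????
Fragment 5: offset=9 data="FS" -> buffer=axdkVbmwhFS??????
Fragment 6: offset=15 data="hn" -> buffer=axdkVbmwhFS????hn
Fragment 7: offset=11 data="fbLp" -> buffer=axdkVbmwhFSfbLphn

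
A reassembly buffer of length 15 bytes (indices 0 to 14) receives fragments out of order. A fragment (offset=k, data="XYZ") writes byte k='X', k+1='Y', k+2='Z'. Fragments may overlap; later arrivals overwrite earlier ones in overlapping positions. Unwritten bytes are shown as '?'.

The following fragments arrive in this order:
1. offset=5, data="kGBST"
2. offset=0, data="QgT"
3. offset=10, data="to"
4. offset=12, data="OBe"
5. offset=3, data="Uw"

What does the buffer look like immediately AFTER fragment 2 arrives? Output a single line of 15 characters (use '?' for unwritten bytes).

Answer: QgT??kGBST?????

Derivation:
Fragment 1: offset=5 data="kGBST" -> buffer=?????kGBST?????
Fragment 2: offset=0 data="QgT" -> buffer=QgT??kGBST?????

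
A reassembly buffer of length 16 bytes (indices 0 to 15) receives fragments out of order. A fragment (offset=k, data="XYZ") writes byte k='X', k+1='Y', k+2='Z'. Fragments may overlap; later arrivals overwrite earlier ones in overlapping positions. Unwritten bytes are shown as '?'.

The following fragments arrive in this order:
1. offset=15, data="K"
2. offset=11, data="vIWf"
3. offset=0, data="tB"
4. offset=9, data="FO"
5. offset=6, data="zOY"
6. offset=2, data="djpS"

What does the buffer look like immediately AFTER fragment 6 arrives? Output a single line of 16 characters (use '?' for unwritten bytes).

Fragment 1: offset=15 data="K" -> buffer=???????????????K
Fragment 2: offset=11 data="vIWf" -> buffer=???????????vIWfK
Fragment 3: offset=0 data="tB" -> buffer=tB?????????vIWfK
Fragment 4: offset=9 data="FO" -> buffer=tB???????FOvIWfK
Fragment 5: offset=6 data="zOY" -> buffer=tB????zOYFOvIWfK
Fragment 6: offset=2 data="djpS" -> buffer=tBdjpSzOYFOvIWfK

Answer: tBdjpSzOYFOvIWfK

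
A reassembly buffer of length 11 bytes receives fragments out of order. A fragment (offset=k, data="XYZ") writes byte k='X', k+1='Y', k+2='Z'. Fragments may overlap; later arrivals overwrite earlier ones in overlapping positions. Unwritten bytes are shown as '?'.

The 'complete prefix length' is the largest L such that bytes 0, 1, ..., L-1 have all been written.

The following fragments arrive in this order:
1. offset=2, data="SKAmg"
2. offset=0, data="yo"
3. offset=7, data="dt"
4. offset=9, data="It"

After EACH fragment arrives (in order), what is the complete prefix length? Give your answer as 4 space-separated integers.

Answer: 0 7 9 11

Derivation:
Fragment 1: offset=2 data="SKAmg" -> buffer=??SKAmg???? -> prefix_len=0
Fragment 2: offset=0 data="yo" -> buffer=yoSKAmg???? -> prefix_len=7
Fragment 3: offset=7 data="dt" -> buffer=yoSKAmgdt?? -> prefix_len=9
Fragment 4: offset=9 data="It" -> buffer=yoSKAmgdtIt -> prefix_len=11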